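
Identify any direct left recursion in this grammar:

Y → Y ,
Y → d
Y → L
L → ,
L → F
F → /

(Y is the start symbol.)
Yes, Y is left-recursive

Direct left recursion occurs when N → N α for some non-terminal N (the right-hand side begins with the left-hand side itself).

Y → Y ,: LEFT RECURSIVE (starts with Y)
Y → d: starts with d
Y → L: starts with L
L → ,: starts with ','
L → F: starts with F
F → /: starts with '/'

The grammar has direct left recursion on: Y.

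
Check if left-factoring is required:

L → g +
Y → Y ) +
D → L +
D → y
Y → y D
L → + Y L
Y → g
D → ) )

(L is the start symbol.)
No, left-factoring is not needed

Left-factoring is needed when two productions for the same non-terminal
share a common prefix on the right-hand side.

Productions for L:
  L → g +
  L → + Y L
Productions for Y:
  Y → Y ) +
  Y → y D
  Y → g
Productions for D:
  D → L +
  D → y
  D → ) )

No common prefixes found.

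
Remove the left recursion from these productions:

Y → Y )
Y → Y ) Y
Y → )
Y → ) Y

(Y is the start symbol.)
Y is directly left-recursive. The standard transformation for
  A → A α₁ | ... | A α_m | β₁ | ... | β_n
is
  A  → β₁ A' | ... | β_n A'
  A' → α₁ A' | ... | α_m A' | ε

Y → ) becomes Y → ) Y'
Y → ) Y becomes Y → ) Y Y'
Y → Y ) becomes Y' → ) Y'
Y → Y ) Y becomes Y' → ) Y Y'
Add Y' → ε

Resulting grammar:
Y → ) Y'
Y → ) Y Y'
Y' → ) Y'
Y' → ) Y Y'
Y' → ε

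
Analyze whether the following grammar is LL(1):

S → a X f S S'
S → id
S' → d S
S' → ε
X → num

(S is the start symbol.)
Relevant sets:
  FOLLOW(S') = { $, 'd' }

For S:
  PREDICT(S → a X f S S') = { 'a' }
  PREDICT(S → id) = { 'id' }
For S':
  PREDICT(S' → d S) = { 'd' }
  PREDICT(S' → ε) = { $, 'd' }
X has a single production, so nothing to check there.

Conflict found: Predict set conflict for S': { 'd' }
The grammar is NOT LL(1).

Answer: No. Predict set conflict for S': { 'd' }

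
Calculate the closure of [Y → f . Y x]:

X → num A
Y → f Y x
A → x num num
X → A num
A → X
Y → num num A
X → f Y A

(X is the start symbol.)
{ [Y → . f Y x], [Y → . num num A], [Y → f . Y x] }

Start with: [Y → f . Y x]
  [Y → f . Y x] has the dot before Y: add [Y → . f Y x], [Y → . num num A]
No further items can be added.

CLOSURE = { [Y → . f Y x], [Y → . num num A], [Y → f . Y x] }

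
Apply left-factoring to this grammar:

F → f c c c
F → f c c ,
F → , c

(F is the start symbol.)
Left-factoring transforms A → αβ₁ | αβ₂ into A → αA' and A' → β₁ | β₂
(α is the longest common prefix among the alternatives). Repeat until
no nonterminal has two alternatives with a common prefix.

Round 1: F has alternatives sharing prefix 'f c c'. Introduce F': F → f c c F'
  Add: F' → c
  Add: F' → ,

No remaining common prefixes — done.

Resulting grammar:
F → f c c F'
F' → c
F' → ,
F → , c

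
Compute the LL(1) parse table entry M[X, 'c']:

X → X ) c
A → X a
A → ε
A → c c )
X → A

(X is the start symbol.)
To find M[X, 'c'], we find productions for X where 'c' is in the predict set (PREDICT(N → α) = (FIRST(α) \ {ε}) ∪ (FOLLOW(N) if α ⇒* ε)).

Relevant sets:
  FIRST(X) = { ')', 'a', 'c', ε }
  FIRST(A) = { ')', 'a', 'c', ε }
  FOLLOW(X) = { $, ')', 'a' }

X → X ) c: PREDICT = { ')', 'a', 'c' }
  'c' is in predict set, so this production goes in M[X, 'c']
X → A: PREDICT = { $, ')', 'a', 'c' }
  'c' is in predict set, so this production goes in M[X, 'c']

M[X, 'c'] = X → X ) c, X → A  (a multiply-defined cell — the grammar is not LL(1))

Answer: X → X ) c, X → A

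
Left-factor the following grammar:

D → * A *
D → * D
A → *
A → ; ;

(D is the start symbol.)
D → * D'
D' → A *
D' → D
A → *
A → ; ;

Left-factoring transforms A → αβ₁ | αβ₂ into A → αA' and A' → β₁ | β₂
(α is the longest common prefix among the alternatives). Repeat until
no nonterminal has two alternatives with a common prefix.

Round 1: D has alternatives sharing prefix '*'. Introduce D': D → * D'
  Add: D' → A *
  Add: D' → D

No remaining common prefixes — done.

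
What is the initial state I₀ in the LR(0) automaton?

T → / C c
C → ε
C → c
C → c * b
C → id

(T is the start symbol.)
First, augment the grammar with T' → T
I₀ = CLOSURE({ [T' → . T] }):
  [T' → . T] has the dot before T: add [T → . / C c]
No further items can be added.

I₀ = { [T → . / C c], [T' → . T] }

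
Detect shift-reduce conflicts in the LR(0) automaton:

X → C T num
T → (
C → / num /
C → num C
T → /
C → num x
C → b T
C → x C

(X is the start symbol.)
Yes — I9: [C → num x .] vs [C → . / num /]

Augment with X' → X and build the canonical LR(0) collection (I0 = CLOSURE({[X' → . X]}), then GOTO on every symbol after a dot until no new states appear). It has 17 states:
  I0: { [C → . / num /], [C → . b T], [C → . num C], [C → . num x], [C → . x C], [X → . C T num], [X' → . X] }  — shift
  I1: { [C → / . num /] }  — shift
  I2: { [T → . (], [T → . /], [X → C . T num] }  — shift
  I3: { [X' → X .] }  — accept
  I4: { [C → b . T], [T → . (], [T → . /] }  — shift
  I5: { [C → . / num /], [C → . b T], [C → . num C], [C → . num x], [C → . x C], [C → num . C], [C → num . x] }  — shift
  I6: { [C → . / num /], [C → . b T], [C → . num C], [C → . num x], [C → . x C], [C → x . C] }  — shift
  I7: { [C → x C .] }  — reduce
  I8: { [C → num C .] }  — reduce
  I9: { [C → . / num /], [C → . b T], [C → . num C], [C → . num x], [C → . x C], [C → num x .], [C → x . C] }  — shift, reduce
  I10: { [T → ( .] }  — reduce
  I11: { [T → / .] }  — reduce
  I12: { [C → b T .] }  — reduce
  I13: { [X → C T . num] }  — shift
  I14: { [X → C T num .] }  — reduce
  I15: { [C → / num . /] }  — shift
  I16: { [C → / num / .] }  — reduce

I9 contains reduce item [C → num x .] and shift items [C → . / num /], [C → . b T], [C → . num C], [C → . num x], [C → . x C] — shift-reduce conflict.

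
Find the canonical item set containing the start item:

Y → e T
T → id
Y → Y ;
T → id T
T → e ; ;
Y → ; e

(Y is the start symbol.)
{ [Y → . ; e], [Y → . Y ;], [Y → . e T], [Y' → . Y] }

First, augment the grammar with Y' → Y
I₀ = CLOSURE({ [Y' → . Y] }):
  [Y' → . Y] has the dot before Y: add [Y → . e T], [Y → . Y ;], [Y → . ; e]
No further items can be added.

I₀ = { [Y → . ; e], [Y → . Y ;], [Y → . e T], [Y' → . Y] }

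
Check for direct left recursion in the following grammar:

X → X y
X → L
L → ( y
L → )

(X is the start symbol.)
Direct left recursion occurs when N → N α for some non-terminal N (the right-hand side begins with the left-hand side itself).

X → X y: LEFT RECURSIVE (starts with X)
X → L: starts with L
L → ( y: starts with '('
L → ): starts with ')'

The grammar has direct left recursion on: X.

Answer: Yes, X is left-recursive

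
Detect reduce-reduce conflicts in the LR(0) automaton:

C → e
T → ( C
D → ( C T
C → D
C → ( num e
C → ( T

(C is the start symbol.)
A reduce-reduce conflict occurs when an LR(0) state has two complete items [A → α .] and [B → β .] — both call for a reduction, and with no lookahead the parser cannot choose between them.

Augment with C' → C and build the canonical LR(0) collection (I0 = CLOSURE({[C' → . C]}), then GOTO on every symbol after a dot until no new states appear). It has 14 states:
  I0: { [C → . ( T], [C → . ( num e], [C → . D], [C → . e], [C' → . C], [D → . ( C T] }  — shift
  I1: { [C → ( . T], [C → ( . num e], [C → . ( T], [C → . ( num e], [C → . D], [C → . e], [D → ( . C T], [D → . ( C T], [T → . ( C] }  — shift
  I2: { [C' → C .] }  — accept
  I3: { [C → D .] }  — reduce
  I4: { [C → e .] }  — reduce
  I5: { [C → ( . T], [C → ( . num e], [C → . ( T], [C → . ( num e], [C → . D], [C → . e], [D → ( . C T], [D → . ( C T], [T → ( . C], [T → . ( C] }  — shift
  I6: { [D → ( C . T], [T → . ( C] }  — shift
  I7: { [C → ( T .] }  — reduce
  I8: { [C → ( num . e] }  — shift
  I9: { [C → ( num e .] }  — reduce
  I10: { [C → . ( T], [C → . ( num e], [C → . D], [C → . e], [D → . ( C T], [T → ( . C] }  — shift
  I11: { [D → ( C T .] }  — reduce
  I12: { [T → ( C .] }  — reduce
  I13: { [D → ( C . T], [T → ( C .], [T → . ( C] }  — shift, reduce

No state contains more than one complete item.

Answer: No reduce-reduce conflicts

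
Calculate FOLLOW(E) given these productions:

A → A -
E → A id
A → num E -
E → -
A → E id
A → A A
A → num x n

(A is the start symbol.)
{ '-', 'id' }

In A → num E -: E is followed by '-', add FIRST('-') \ {ε} = { '-' }
In A → E id: E is followed by id, add FIRST(id) \ {ε} = { 'id' }

Taking the union: FOLLOW(E) = { '-', 'id' }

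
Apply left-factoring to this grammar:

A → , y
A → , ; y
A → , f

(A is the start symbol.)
A → , A'
A' → y
A' → ; y
A' → f

Left-factoring transforms A → αβ₁ | αβ₂ into A → αA' and A' → β₁ | β₂
(α is the longest common prefix among the alternatives). Repeat until
no nonterminal has two alternatives with a common prefix.

Round 1: A has alternatives sharing prefix ','. Introduce A': A → , A'
  Add: A' → y
  Add: A' → ; y
  Add: A' → f

No remaining common prefixes — done.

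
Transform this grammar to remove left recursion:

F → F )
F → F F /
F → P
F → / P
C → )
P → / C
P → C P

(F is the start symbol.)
F is directly left-recursive. The standard transformation for
  A → A α₁ | ... | A α_m | β₁ | ... | β_n
is
  A  → β₁ A' | ... | β_n A'
  A' → α₁ A' | ... | α_m A' | ε

F → P becomes F → P F'
F → / P becomes F → / P F'
F → F ) becomes F' → ) F'
F → F F / becomes F' → F / F'
Add F' → ε

Productions for other non-terminals are unchanged:
  C → )
  P → / C
  P → C P

Resulting grammar:
F → P F'
F → / P F'
F' → ) F'
F' → F / F'
F' → ε
C → )
P → / C
P → C P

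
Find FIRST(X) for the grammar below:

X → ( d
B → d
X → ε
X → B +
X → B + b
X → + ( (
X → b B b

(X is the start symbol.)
{ '(', '+', 'b', 'd', ε }

To compute FIRST(X), examine every production with X on the left-hand side, reading each right-hand side left to right until a non-nullable symbol is reached.

FIRST sets of the other non-terminals involved (by the same procedure, iterated to a fixed point):
  FIRST(B) = { 'd' }

From X → ( d:
  - '(' is a terminal: add '(' and stop
From X → ε:
  - ε-production, so ε ∈ FIRST(X)
From X → B +:
  - B is a non-terminal: add FIRST(B) \ {ε} = { 'd' }
    B is not nullable, so stop
From X → B + b:
  - B is a non-terminal: add FIRST(B) \ {ε} = { 'd' }
    B is not nullable, so stop
From X → + ( (:
  - '+' is a terminal: add '+' and stop
From X → b B b:
  - b is a terminal: add 'b' and stop

Collecting: FIRST(X) = { '(', '+', 'b', 'd', ε }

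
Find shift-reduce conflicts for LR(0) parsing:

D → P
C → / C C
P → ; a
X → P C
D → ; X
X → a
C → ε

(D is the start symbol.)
A shift-reduce conflict occurs when an LR(0) state has both:
  - a complete (reduce) item [A → α .] (dot at the end), and
  - a shift item [B → β . c γ] (dot before a terminal).

Augment with D' → D and build the canonical LR(0) collection (I0 = CLOSURE({[D' → . D]}), then GOTO on every symbol after a dot until no new states appear). It has 13 states:
  I0: { [D → . ; X], [D → . P], [D' → . D], [P → . ; a] }  — shift
  I1: { [D → ; . X], [P → . ; a], [P → ; . a], [X → . P C], [X → . a] }  — shift
  I2: { [D' → D .] }  — accept
  I3: { [D → P .] }  — reduce
  I4: { [P → ; . a] }  — shift
  I5: { [C → . / C C], [C → .], [X → P . C] }  — shift, reduce
  I6: { [D → ; X .] }  — reduce
  I7: { [P → ; a .], [X → a .] }  — 2 reduces
  I8: { [C → . / C C], [C → .], [C → / . C C] }  — shift, reduce
  I9: { [X → P C .] }  — reduce
  I10: { [C → . / C C], [C → .], [C → / C . C] }  — shift, reduce
  I11: { [C → / C C .] }  — reduce
  I12: { [P → ; a .] }  — reduce

I5 contains reduce item [C → .] and shift item [C → . / C C] — shift-reduce conflict.
I8 contains reduce item [C → .] and shift item [C → . / C C] — shift-reduce conflict.
I10 contains reduce item [C → .] and shift item [C → . / C C] — shift-reduce conflict.

Answer: Yes — I5: [C → .] vs [C → . / C C]; I8: [C → .] vs [C → . / C C]; I10: [C → .] vs [C → . / C C]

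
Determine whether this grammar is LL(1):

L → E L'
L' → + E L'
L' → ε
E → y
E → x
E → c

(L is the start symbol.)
A grammar is LL(1) if for each non-terminal N with multiple productions, the predict sets of those productions are pairwise disjoint, where PREDICT(N → α) = (FIRST(α) \ {ε}) ∪ (FOLLOW(N) if α ⇒* ε).

Relevant sets:
  FOLLOW(L') = { $ }

For L':
  PREDICT(L' → '+' E L') = { '+' }
  PREDICT(L' → ε) = { $ }
For E:
  PREDICT(E → y) = { 'y' }
  PREDICT(E → x) = { 'x' }
  PREDICT(E → c) = { 'c' }
L has a single production, so nothing to check there.

All predict sets are disjoint. The grammar IS LL(1).

Answer: Yes, the grammar is LL(1).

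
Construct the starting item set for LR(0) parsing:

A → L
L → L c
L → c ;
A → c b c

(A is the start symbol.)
{ [A → . L], [A → . c b c], [A' → . A], [L → . L c], [L → . c ;] }

First, augment the grammar with A' → A
I₀ = CLOSURE({ [A' → . A] }):
  [A' → . A] has the dot before A: add [A → . L], [A → . c b c]
  [A → . L] has the dot before L: add [L → . L c], [L → . c ;]
No further items can be added.

I₀ = { [A → . L], [A → . c b c], [A' → . A], [L → . L c], [L → . c ;] }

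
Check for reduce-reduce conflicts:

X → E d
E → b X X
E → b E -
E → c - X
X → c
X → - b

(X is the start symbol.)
No reduce-reduce conflicts

Augment with X' → X and build the canonical LR(0) collection (I0 = CLOSURE({[X' → . X]}), then GOTO on every symbol after a dot until no new states appear). It has 14 states:
  I0: { [E → . b E -], [E → . b X X], [E → . c - X], [X → . - b], [X → . E d], [X → . c], [X' → . X] }  — shift
  I1: { [X → - . b] }  — shift
  I2: { [X → E . d] }  — shift
  I3: { [X' → X .] }  — accept
  I4: { [E → . b E -], [E → . b X X], [E → . c - X], [E → b . E -], [E → b . X X], [X → . - b], [X → . E d], [X → . c] }  — shift
  I5: { [E → c . - X], [X → c .] }  — shift, reduce
  I6: { [E → . b E -], [E → . b X X], [E → . c - X], [E → c - . X], [X → . - b], [X → . E d], [X → . c] }  — shift
  I7: { [E → c - X .] }  — reduce
  I8: { [E → b E . -], [X → E . d] }  — shift
  I9: { [E → . b E -], [E → . b X X], [E → . c - X], [E → b X . X], [X → . - b], [X → . E d], [X → . c] }  — shift
  I10: { [E → b X X .] }  — reduce
  I11: { [E → b E - .] }  — reduce
  I12: { [X → E d .] }  — reduce
  I13: { [X → - b .] }  — reduce

No state contains more than one complete item.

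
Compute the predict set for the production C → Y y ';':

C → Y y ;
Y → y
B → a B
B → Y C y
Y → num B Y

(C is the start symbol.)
{ 'num', 'y' }

PREDICT(C → Y y ';') = (FIRST(RHS) \ {ε}) ∪ (FOLLOW(C) if ε ∈ FIRST(RHS), i.e. RHS ⇒* ε)
FIRST(Y) = { 'num', 'y' }
FIRST(Y y ';') = { 'num', 'y' }
ε ∉ FIRST(Y y ';'), so FOLLOW(C) is not added.
PREDICT(C → Y y ';') = { 'num', 'y' }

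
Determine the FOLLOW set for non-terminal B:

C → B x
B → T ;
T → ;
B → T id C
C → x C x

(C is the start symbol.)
In C → B x: B is followed by x, add FIRST(x) \ {ε} = { 'x' }

Taking the union: FOLLOW(B) = { 'x' }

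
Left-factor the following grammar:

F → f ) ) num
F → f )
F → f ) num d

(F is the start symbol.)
Left-factoring transforms A → αβ₁ | αβ₂ into A → αA' and A' → β₁ | β₂
(α is the longest common prefix among the alternatives). Repeat until
no nonterminal has two alternatives with a common prefix.

Round 1: F has alternatives sharing prefix 'f )'. Introduce F': F → f ) F'
  Add: F' → ) num
  Add: F' → ε
  Add: F' → num d

No remaining common prefixes — done.

Resulting grammar:
F → f ) F'
F' → ) num
F' → ε
F' → num d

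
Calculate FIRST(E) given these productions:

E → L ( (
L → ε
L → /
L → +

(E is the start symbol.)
To compute FIRST(E), examine every production with E on the left-hand side, reading each right-hand side left to right until a non-nullable symbol is reached.

FIRST sets of the other non-terminals involved (by the same procedure, iterated to a fixed point):
  FIRST(L) = { '+', '/', ε }

From E → L ( (:
  - L is a non-terminal: add FIRST(L) \ {ε} = { '+', '/' }
    L is nullable, so continue to the next symbol
  - '(' is a terminal: add '(' and stop

Collecting: FIRST(E) = { '(', '+', '/' }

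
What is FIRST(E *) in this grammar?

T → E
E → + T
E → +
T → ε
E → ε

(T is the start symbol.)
FIRST sets of the non-terminals involved (from the grammar, by fixed-point iteration):
  FIRST(E) = { '+', ε }

To compute FIRST(E *), process the symbols left to right:
Symbol E is a non-terminal. Add FIRST(E) \ {ε} = { '+' }
E is nullable (ε ∈ FIRST(E)), continue to the next symbol.
Symbol * is a terminal. Add '*' and stop.
FIRST(E *) = { '*', '+' }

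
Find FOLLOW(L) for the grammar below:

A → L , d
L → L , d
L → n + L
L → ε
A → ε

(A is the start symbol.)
{ ',' }

To compute FOLLOW(L), find every occurrence of L on a right-hand side N → α L β: add FIRST(β) \ {ε}, and if β is empty or nullable also add FOLLOW(N). Iterate to a fixed point.

In A → L , d: L is followed by ',' d, add FIRST(',' d) \ {ε} = { ',' }
In L → L , d: L is followed by ',' d, add FIRST(',' d) \ {ε} = { ',' }
In L → n + L: L is at the end; this adds FOLLOW(L) to itself — nothing new

Taking the union: FOLLOW(L) = { ',' }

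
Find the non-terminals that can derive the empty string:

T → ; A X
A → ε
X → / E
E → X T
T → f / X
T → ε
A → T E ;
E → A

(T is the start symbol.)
A non-terminal is nullable if it can derive ε (the empty string): either it has an ε-production, or it has a production whose right-hand side consists entirely of nullable non-terminals.

ε-productions: A → ε, T → ε
So A, T are immediately nullable.
E → A: every symbol on the right is nullable, so E is nullable too.
No further non-terminal can be added: every production for the remaining non-terminals contains a terminal or a non-nullable non-terminal.
Nullable = { 'A', 'E', 'T' }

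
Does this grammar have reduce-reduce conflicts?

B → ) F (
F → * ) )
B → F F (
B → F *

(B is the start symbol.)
No reduce-reduce conflicts

A reduce-reduce conflict occurs when an LR(0) state has two complete items [A → α .] and [B → β .] — both call for a reduction, and with no lookahead the parser cannot choose between them.

Augment with B' → B and build the canonical LR(0) collection (I0 = CLOSURE({[B' → . B]}), then GOTO on every symbol after a dot until no new states appear). It has 12 states:
  I0: { [B → . ) F (], [B → . F *], [B → . F F (], [B' → . B], [F → . * ) )] }  — shift
  I1: { [B → ) . F (], [F → . * ) )] }  — shift
  I2: { [F → * . ) )] }  — shift
  I3: { [B' → B .] }  — accept
  I4: { [B → F . *], [B → F . F (], [F → . * ) )] }  — shift
  I5: { [B → F * .], [F → * . ) )] }  — shift, reduce
  I6: { [B → F F . (] }  — shift
  I7: { [B → F F ( .] }  — reduce
  I8: { [F → * ) . )] }  — shift
  I9: { [F → * ) ) .] }  — reduce
  I10: { [B → ) F . (] }  — shift
  I11: { [B → ) F ( .] }  — reduce

No state contains more than one complete item.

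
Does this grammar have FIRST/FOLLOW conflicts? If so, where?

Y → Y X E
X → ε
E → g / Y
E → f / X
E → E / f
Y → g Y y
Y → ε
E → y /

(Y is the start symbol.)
Yes. Y → Y X E with FOLLOW(Y) on { 'f', 'g', 'y' }; Y → g Y y with FOLLOW(Y) on { 'g' }

A FIRST/FOLLOW conflict occurs when a non-terminal N has a nullable alternative N → β (β ⇒* ε) and another alternative N → α with FIRST(α) ∩ FOLLOW(N) ≠ ∅: on such a lookahead the parser cannot decide between expanding α and letting N vanish via β.

Nullable non-terminals: X, Y.
FIRST sets used below: FIRST(Y) = { 'f', 'g', 'y', ε }, FIRST(X) = { ε }, FIRST(E) = { 'f', 'g', 'y' }
X has a nullable alternative but only one production, so nothing to check.

Y: nullable alternative(s) Y → ε; FOLLOW(Y) = { $, '/', 'f', 'g', 'y' }
  Y → Y X E: FIRST \ {ε} = { 'f', 'g', 'y' } — overlaps FOLLOW(Y) on { 'f', 'g', 'y' }: CONFLICT
  Y → g Y y: FIRST \ {ε} = { 'g' } — overlaps FOLLOW(Y) on { 'g' }: CONFLICT
  Y → ε: FIRST \ {ε} = { } — this is the only nullable alternative, skip

E has no nullable alternative, so no FIRST/FOLLOW check is needed there.

So the grammar has 2 FIRST/FOLLOW conflicts (marked CONFLICT above).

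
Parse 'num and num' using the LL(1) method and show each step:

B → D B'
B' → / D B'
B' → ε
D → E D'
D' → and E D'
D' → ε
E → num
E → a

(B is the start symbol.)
LL(1) parsing maintains a stack (initially the start symbol over $) and the input. At each step: if the stack top is a terminal, match it against the current input token; if it is a non-terminal N, replace it with the RHS of M[N, lookahead] (the unique production whose predict set contains the lookahead).

Stack is shown with the top on the left.

Stack          Input          Action
------------------------------------
B $            num and num $  output B → D B'
D B' $         num and num $  output D → E D'
E D' B' $      num and num $  output E → num
num D' B' $    num and num $  match 'num'
D' B' $        and num $      output D' → and E D'
and E D' B' $  and num $      match 'and'
E D' B' $      num $          output E → num
num D' B' $    num $          match 'num'
D' B' $        $              output D' → ε
B' $           $              output B' → ε
$              $              accept

The string is accepted.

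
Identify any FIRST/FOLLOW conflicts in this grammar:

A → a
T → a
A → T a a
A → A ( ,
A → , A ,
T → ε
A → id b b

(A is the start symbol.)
Yes. T → a with FOLLOW(T) on { 'a' }

Nullable non-terminals: T.

T: nullable alternative(s) T → ε; FOLLOW(T) = { 'a' }
  T → a: FIRST \ {ε} = { 'a' } — overlaps FOLLOW(T) on { 'a' }: CONFLICT
  T → ε: FIRST \ {ε} = { } — this is the only nullable alternative, skip

A has no nullable alternative, so no FIRST/FOLLOW check is needed there.

So the grammar has 1 FIRST/FOLLOW conflict (marked CONFLICT above).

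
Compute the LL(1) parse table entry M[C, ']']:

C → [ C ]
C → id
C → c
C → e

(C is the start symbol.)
Empty (error entry)

To find M[C, ']'], we find productions for C where ']' is in the predict set (PREDICT(N → α) = (FIRST(α) \ {ε}) ∪ (FOLLOW(N) if α ⇒* ε)).

C → [ C ]: PREDICT = { '[' }
C → id: PREDICT = { 'id' }
C → c: PREDICT = { 'c' }
C → e: PREDICT = { 'e' }

M[C, ']'] is empty (no production applies)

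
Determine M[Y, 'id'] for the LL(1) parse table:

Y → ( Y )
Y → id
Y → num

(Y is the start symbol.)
Y → id

To find M[Y, 'id'], we find productions for Y where 'id' is in the predict set (PREDICT(N → α) = (FIRST(α) \ {ε}) ∪ (FOLLOW(N) if α ⇒* ε)).

Y → ( Y ): PREDICT = { '(' }
Y → id: PREDICT = { 'id' }
  'id' is in predict set, so this production goes in M[Y, 'id']
Y → num: PREDICT = { 'num' }

M[Y, 'id'] = Y → id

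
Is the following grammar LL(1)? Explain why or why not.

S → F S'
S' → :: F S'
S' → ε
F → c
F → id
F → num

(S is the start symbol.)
Yes, the grammar is LL(1).

A grammar is LL(1) if for each non-terminal N with multiple productions, the predict sets of those productions are pairwise disjoint, where PREDICT(N → α) = (FIRST(α) \ {ε}) ∪ (FOLLOW(N) if α ⇒* ε).

Relevant sets:
  FOLLOW(S') = { $ }

For S':
  PREDICT(S' → :: F S') = { '::' }
  PREDICT(S' → ε) = { $ }
For F:
  PREDICT(F → c) = { 'c' }
  PREDICT(F → id) = { 'id' }
  PREDICT(F → num) = { 'num' }
S has a single production, so nothing to check there.

All predict sets are disjoint. The grammar IS LL(1).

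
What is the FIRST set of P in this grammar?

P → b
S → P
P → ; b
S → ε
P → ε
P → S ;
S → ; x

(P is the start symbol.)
{ ';', 'b', ε }

To compute FIRST(P), examine every production with P on the left-hand side, reading each right-hand side left to right until a non-nullable symbol is reached.

FIRST sets of the other non-terminals involved (by the same procedure, iterated to a fixed point):
  FIRST(S) = { ';', 'b', ε }

From P → b:
  - b is a terminal: add 'b' and stop
From P → ; b:
  - ';' is a terminal: add ';' and stop
From P → ε:
  - ε-production, so ε ∈ FIRST(P)
From P → S ;:
  - S is a non-terminal: add FIRST(S) \ {ε} = { ';', 'b' }
    S is nullable, so continue to the next symbol
  - ';' is a terminal: add ';' and stop

Collecting: FIRST(P) = { ';', 'b', ε }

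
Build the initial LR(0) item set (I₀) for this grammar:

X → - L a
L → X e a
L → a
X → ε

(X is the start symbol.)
First, augment the grammar with X' → X
I₀ = CLOSURE({ [X' → . X] }):
  [X' → . X] has the dot before X: add [X → . - L a], [X → .]
No further items can be added.

I₀ = { [X → . - L a], [X → .], [X' → . X] }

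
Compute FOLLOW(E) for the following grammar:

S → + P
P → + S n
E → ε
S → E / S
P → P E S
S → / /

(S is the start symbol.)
{ '+', '/' }

To compute FOLLOW(E), find every occurrence of E on a right-hand side N → α E β: add FIRST(β) \ {ε}, and if β is empty or nullable also add FOLLOW(N). Iterate to a fixed point.

In S → E / S: E is followed by '/' S, add FIRST('/' S) \ {ε} = { '/' }
In P → P E S: E is followed by S, add FIRST(S) \ {ε} = { '+', '/' }

Taking the union: FOLLOW(E) = { '+', '/' }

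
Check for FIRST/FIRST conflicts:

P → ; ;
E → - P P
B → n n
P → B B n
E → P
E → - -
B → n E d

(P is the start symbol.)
Yes. E → '-' P P / E → '-' '-' on { '-' }; B → n n / B → n E d on { 'n' }

A FIRST/FIRST conflict occurs when two productions N → α and N → β for the same non-terminal have FIRST(α) ∩ FIRST(β) ≠ ∅ (with ε ∈ FIRST of a nullable right-hand side, so two nullable alternatives also conflict).

FIRST sets of the non-terminals at (or reachable through a nullable prefix from) the front of some alternative:
  FIRST(B) = { 'n' }
  FIRST(P) = { ';', 'n' }

Productions for P:
  P → ; ;: FIRST = { ';' }
  P → B B n: FIRST = { 'n' }
Productions for E:
  E → - P P: FIRST = { '-' }
  E → P: FIRST = { ';', 'n' }
  E → - -: FIRST = { '-' }
Productions for B:
  B → n n: FIRST = { 'n' }
  B → n E d: FIRST = { 'n' }

Conflict for E: E → - P P and E → - -
  Overlap: { '-' }
Conflict for B: B → n n and B → n E d
  Overlap: { 'n' }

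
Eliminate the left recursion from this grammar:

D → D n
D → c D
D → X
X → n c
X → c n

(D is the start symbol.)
D is directly left-recursive. The standard transformation for
  A → A α₁ | ... | A α_m | β₁ | ... | β_n
is
  A  → β₁ A' | ... | β_n A'
  A' → α₁ A' | ... | α_m A' | ε

D → c D becomes D → c D D'
D → X becomes D → X D'
D → D n becomes D' → n D'
Add D' → ε

Productions for other non-terminals are unchanged:
  X → n c
  X → c n

Resulting grammar:
D → c D D'
D → X D'
D' → n D'
D' → ε
X → n c
X → c n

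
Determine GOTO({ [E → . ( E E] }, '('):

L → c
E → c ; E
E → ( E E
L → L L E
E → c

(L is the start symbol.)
GOTO(I, '(') = CLOSURE({ [A → αX.β] : [A → α.Xβ] ∈ I, X = '(' })

Items with dot before '(', with the dot advanced:
  [E → . ( E E] → [E → ( . E E]
Closure of the advanced items:
  [E → ( . E E] has the dot before E: add [E → . c ; E], [E → . ( E E], [E → . c]

GOTO = { [E → ( . E E], [E → . ( E E], [E → . c ; E], [E → . c] }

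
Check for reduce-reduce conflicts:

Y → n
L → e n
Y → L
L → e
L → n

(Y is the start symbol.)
Augment with Y' → Y and build the canonical LR(0) collection (I0 = CLOSURE({[Y' → . Y]}), then GOTO on every symbol after a dot until no new states appear). It has 6 states:
  I0: { [L → . e n], [L → . e], [L → . n], [Y → . L], [Y → . n], [Y' → . Y] }  — shift
  I1: { [Y → L .] }  — reduce
  I2: { [Y' → Y .] }  — accept
  I3: { [L → e . n], [L → e .] }  — shift, reduce
  I4: { [L → n .], [Y → n .] }  — 2 reduces
  I5: { [L → e n .] }  — reduce

I4 contains complete items [L → n .], [Y → n .] — reduce-reduce conflict.

Answer: Yes — I4: [L → n .] vs [Y → n .]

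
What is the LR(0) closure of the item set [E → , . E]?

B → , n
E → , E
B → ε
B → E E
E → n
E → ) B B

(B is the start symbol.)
Start with: [E → , . E]
  [E → , . E] has the dot before E: add [E → . , E], [E → . n], [E → . ) B B]
No further items can be added.

CLOSURE = { [E → , . E], [E → . ) B B], [E → . , E], [E → . n] }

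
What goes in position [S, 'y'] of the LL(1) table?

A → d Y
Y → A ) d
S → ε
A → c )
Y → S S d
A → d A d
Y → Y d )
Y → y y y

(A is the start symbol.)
To find M[S, 'y'], we find productions for S where 'y' is in the predict set (PREDICT(N → α) = (FIRST(α) \ {ε}) ∪ (FOLLOW(N) if α ⇒* ε)).

Relevant sets:
  FOLLOW(S) = { 'd' }

S → ε: PREDICT = { 'd' }

M[S, 'y'] is empty (no production applies)

Answer: Empty (error entry)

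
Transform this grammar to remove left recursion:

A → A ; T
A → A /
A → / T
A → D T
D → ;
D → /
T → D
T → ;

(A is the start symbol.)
A → / T A'
A → D T A'
A' → ; T A'
A' → / A'
A' → ε
D → ;
D → /
T → D
T → ;

A is directly left-recursive. The standard transformation for
  A → A α₁ | ... | A α_m | β₁ | ... | β_n
is
  A  → β₁ A' | ... | β_n A'
  A' → α₁ A' | ... | α_m A' | ε

A → / T becomes A → / T A'
A → D T becomes A → D T A'
A → A ; T becomes A' → ; T A'
A → A / becomes A' → / A'
Add A' → ε

Productions for other non-terminals are unchanged:
  D → ;
  D → /
  T → D
  T → ;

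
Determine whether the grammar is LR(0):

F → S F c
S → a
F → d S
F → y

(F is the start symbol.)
Yes, the grammar is LR(0)

A grammar is LR(0) if no state in the canonical LR(0) collection has:
  - both a shift item (dot before a terminal) and a complete item (shift-reduce conflict), or
  - two or more complete items (reduce-reduce conflict; the accept item [F' → F .] counts as a complete item here).

Augment with F' → F and build the canonical LR(0) collection (I0 = CLOSURE({[F' → . F]}), then GOTO on every symbol after a dot until no new states appear). It has 9 states:
  I0: { [F → . S F c], [F → . d S], [F → . y], [F' → . F], [S → . a] }  — shift
  I1: { [F' → F .] }  — accept
  I2: { [F → . S F c], [F → . d S], [F → . y], [F → S . F c], [S → . a] }  — shift
  I3: { [S → a .] }  — reduce
  I4: { [F → d . S], [S → . a] }  — shift
  I5: { [F → y .] }  — reduce
  I6: { [F → d S .] }  — reduce
  I7: { [F → S F . c] }  — shift
  I8: { [F → S F c .] }  — reduce

Every state is either a pure shift/goto state or contains exactly one complete item and nothing to shift — no conflicts. The grammar is LR(0).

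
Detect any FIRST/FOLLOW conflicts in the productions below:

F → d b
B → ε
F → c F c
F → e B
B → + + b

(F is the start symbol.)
No FIRST/FOLLOW conflicts.

Nullable non-terminals: B.

B: nullable alternative(s) B → ε; FOLLOW(B) = { $, 'c' }
  B → ε: FIRST \ {ε} = { } — this is the only nullable alternative, skip
  B → + + b: FIRST \ {ε} = { '+' } — disjoint from FOLLOW(B)

F has no nullable alternative, so no FIRST/FOLLOW check is needed there.

No FIRST/FOLLOW conflicts found.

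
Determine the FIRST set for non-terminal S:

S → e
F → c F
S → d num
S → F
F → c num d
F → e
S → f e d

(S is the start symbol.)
{ 'c', 'd', 'e', 'f' }

FIRST sets of the other non-terminals involved (by the same procedure, iterated to a fixed point):
  FIRST(F) = { 'c', 'e' }

From S → e:
  - e is a terminal: add 'e' and stop
From S → d num:
  - d is a terminal: add 'd' and stop
From S → F:
  - F is a non-terminal: add FIRST(F) \ {ε} = { 'c', 'e' }
    F is not nullable, so stop
From S → f e d:
  - f is a terminal: add 'f' and stop

Collecting: FIRST(S) = { 'c', 'd', 'e', 'f' }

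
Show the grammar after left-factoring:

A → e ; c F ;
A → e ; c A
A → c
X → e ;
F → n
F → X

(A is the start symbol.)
A → e ; c A'
A' → F ;
A' → A
A → c
X → e ;
F → n
F → X

Left-factoring transforms A → αβ₁ | αβ₂ into A → αA' and A' → β₁ | β₂
(α is the longest common prefix among the alternatives). Repeat until
no nonterminal has two alternatives with a common prefix.

Round 1: A has alternatives sharing prefix 'e ; c'. Introduce A': A → e ; c A'
  Add: A' → F ;
  Add: A' → A

No remaining common prefixes — done.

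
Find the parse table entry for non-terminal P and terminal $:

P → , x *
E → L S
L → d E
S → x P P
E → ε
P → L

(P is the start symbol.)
To find M[P, $], we find productions for P where $ is in the predict set (PREDICT(N → α) = (FIRST(α) \ {ε}) ∪ (FOLLOW(N) if α ⇒* ε)).

Relevant sets:
  FIRST(L) = { 'd' }

P → , x *: PREDICT = { ',' }
P → L: PREDICT = { 'd' }

M[P, $] is empty (no production applies)

Answer: Empty (error entry)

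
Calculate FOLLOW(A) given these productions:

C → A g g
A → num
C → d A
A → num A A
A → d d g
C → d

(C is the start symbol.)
To compute FOLLOW(A), find every occurrence of A on a right-hand side N → α A β: add FIRST(β) \ {ε}, and if β is empty or nullable also add FOLLOW(N). Iterate to a fixed point.

In C → A g g: A is followed by g g, add FIRST(g g) \ {ε} = { 'g' }
In C → d A: A is at the end, add FOLLOW(C)
In A → num A A: A is followed by A, add FIRST(A) \ {ε} = { 'd', 'num' }
In A → num A A: A is at the end; this adds FOLLOW(A) to itself — nothing new

The FOLLOW sets referred to above (computed the same way, to a fixed point):
  FOLLOW(C) = { $ }

Taking the union: FOLLOW(A) = { $, 'd', 'g', 'num' }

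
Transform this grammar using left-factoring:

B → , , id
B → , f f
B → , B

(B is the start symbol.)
Left-factoring transforms A → αβ₁ | αβ₂ into A → αA' and A' → β₁ | β₂
(α is the longest common prefix among the alternatives). Repeat until
no nonterminal has two alternatives with a common prefix.

Round 1: B has alternatives sharing prefix ','. Introduce B': B → , B'
  Add: B' → , id
  Add: B' → f f
  Add: B' → B

No remaining common prefixes — done.

Resulting grammar:
B → , B'
B' → , id
B' → f f
B' → B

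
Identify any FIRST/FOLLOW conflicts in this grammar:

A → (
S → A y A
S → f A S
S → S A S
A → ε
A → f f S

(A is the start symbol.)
Yes. A → '(' with FOLLOW(A) on { '(' }; A → f f S with FOLLOW(A) on { 'f' }

Nullable non-terminals: A.

A: nullable alternative(s) A → ε; FOLLOW(A) = { $, '(', 'f', 'y' }
  A → (: FIRST \ {ε} = { '(' } — overlaps FOLLOW(A) on { '(' }: CONFLICT
  A → ε: FIRST \ {ε} = { } — this is the only nullable alternative, skip
  A → f f S: FIRST \ {ε} = { 'f' } — overlaps FOLLOW(A) on { 'f' }: CONFLICT

S has no nullable alternative, so no FIRST/FOLLOW check is needed there.

So the grammar has 2 FIRST/FOLLOW conflicts (marked CONFLICT above).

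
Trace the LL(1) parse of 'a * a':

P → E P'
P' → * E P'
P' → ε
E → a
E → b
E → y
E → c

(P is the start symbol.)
Stack is shown with the top on the left.

Stack     Input    Action
-------------------------
P $       a * a $  output P → E P'
E P' $    a * a $  output E → a
a P' $    a * a $  match 'a'
P' $      * a $    output P' → * E P'
* E P' $  * a $    match '*'
E P' $    a $      output E → a
a P' $    a $      match 'a'
P' $      $        output P' → ε
$         $        accept

The string is accepted.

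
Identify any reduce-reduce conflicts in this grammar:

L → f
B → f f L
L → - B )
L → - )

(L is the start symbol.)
No reduce-reduce conflicts

A reduce-reduce conflict occurs when an LR(0) state has two complete items [A → α .] and [B → β .] — both call for a reduction, and with no lookahead the parser cannot choose between them.

Augment with L' → L and build the canonical LR(0) collection (I0 = CLOSURE({[L' → . L]}), then GOTO on every symbol after a dot until no new states appear). It has 10 states:
  I0: { [L → . - )], [L → . - B )], [L → . f], [L' → . L] }  — shift
  I1: { [B → . f f L], [L → - . )], [L → - . B )] }  — shift
  I2: { [L' → L .] }  — accept
  I3: { [L → f .] }  — reduce
  I4: { [L → - ) .] }  — reduce
  I5: { [L → - B . )] }  — shift
  I6: { [B → f . f L] }  — shift
  I7: { [B → f f . L], [L → . - )], [L → . - B )], [L → . f] }  — shift
  I8: { [B → f f L .] }  — reduce
  I9: { [L → - B ) .] }  — reduce

No state contains more than one complete item.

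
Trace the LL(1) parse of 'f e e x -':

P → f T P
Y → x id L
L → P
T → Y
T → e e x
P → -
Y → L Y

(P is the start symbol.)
LL(1) parsing maintains a stack (initially the start symbol over $) and the input. At each step: if the stack top is a terminal, match it against the current input token; if it is a non-terminal N, replace it with the RHS of M[N, lookahead] (the unique production whose predict set contains the lookahead).

Stack is shown with the top on the left.

Stack      Input        Action
------------------------------
P $        f e e x - $  output P → f T P
f T P $    f e e x - $  match 'f'
T P $      e e x - $    output T → e e x
e e x P $  e e x - $    match 'e'
e x P $    e x - $      match 'e'
x P $      x - $        match 'x'
P $        - $          output P → -
- $        - $          match '-'
$          $            accept

The string is accepted.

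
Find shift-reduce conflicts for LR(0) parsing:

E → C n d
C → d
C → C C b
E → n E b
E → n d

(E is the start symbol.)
A shift-reduce conflict occurs when an LR(0) state has both:
  - a complete (reduce) item [A → α .] (dot at the end), and
  - a shift item [B → β . c γ] (dot before a terminal).

Augment with E' → E and build the canonical LR(0) collection (I0 = CLOSURE({[E' → . E]}), then GOTO on every symbol after a dot until no new states appear). It has 12 states:
  I0: { [C → . C C b], [C → . d], [E → . C n d], [E → . n E b], [E → . n d], [E' → . E] }  — shift
  I1: { [C → . C C b], [C → . d], [C → C . C b], [E → C . n d] }  — shift
  I2: { [E' → E .] }  — accept
  I3: { [C → d .] }  — reduce
  I4: { [C → . C C b], [C → . d], [E → . C n d], [E → . n E b], [E → . n d], [E → n . E b], [E → n . d] }  — shift
  I5: { [E → n E . b] }  — shift
  I6: { [C → d .], [E → n d .] }  — 2 reduces
  I7: { [E → n E b .] }  — reduce
  I8: { [C → . C C b], [C → . d], [C → C . C b], [C → C C . b] }  — shift
  I9: { [E → C n . d] }  — shift
  I10: { [E → C n d .] }  — reduce
  I11: { [C → C C b .] }  — reduce

No state contains both a complete item and a shift item.

Answer: No shift-reduce conflicts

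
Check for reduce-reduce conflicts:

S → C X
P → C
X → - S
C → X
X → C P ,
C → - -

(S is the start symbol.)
A reduce-reduce conflict occurs when an LR(0) state has two complete items [A → α .] and [B → β .] — both call for a reduction, and with no lookahead the parser cannot choose between them.

Augment with S' → S and build the canonical LR(0) collection (I0 = CLOSURE({[S' → . S]}), then GOTO on every symbol after a dot until no new states appear). It has 11 states:
  I0: { [C → . - -], [C → . X], [S → . C X], [S' → . S], [X → . - S], [X → . C P ,] }  — shift
  I1: { [C → - . -], [C → . - -], [C → . X], [S → . C X], [X → - . S], [X → . - S], [X → . C P ,] }  — shift
  I2: { [C → . - -], [C → . X], [P → . C], [S → C . X], [X → . - S], [X → . C P ,], [X → C . P ,] }  — shift
  I3: { [S' → S .] }  — accept
  I4: { [C → X .] }  — reduce
  I5: { [C → . - -], [C → . X], [P → . C], [P → C .], [X → . - S], [X → . C P ,], [X → C . P ,] }  — shift, reduce
  I6: { [X → C P . ,] }  — shift
  I7: { [C → X .], [S → C X .] }  — 2 reduces
  I8: { [X → C P , .] }  — reduce
  I9: { [C → - - .], [C → - . -], [C → . - -], [C → . X], [S → . C X], [X → - . S], [X → . - S], [X → . C P ,] }  — shift, reduce
  I10: { [X → - S .] }  — reduce

I7 contains complete items [C → X .], [S → C X .] — reduce-reduce conflict.

Answer: Yes — I7: [C → X .] vs [S → C X .]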